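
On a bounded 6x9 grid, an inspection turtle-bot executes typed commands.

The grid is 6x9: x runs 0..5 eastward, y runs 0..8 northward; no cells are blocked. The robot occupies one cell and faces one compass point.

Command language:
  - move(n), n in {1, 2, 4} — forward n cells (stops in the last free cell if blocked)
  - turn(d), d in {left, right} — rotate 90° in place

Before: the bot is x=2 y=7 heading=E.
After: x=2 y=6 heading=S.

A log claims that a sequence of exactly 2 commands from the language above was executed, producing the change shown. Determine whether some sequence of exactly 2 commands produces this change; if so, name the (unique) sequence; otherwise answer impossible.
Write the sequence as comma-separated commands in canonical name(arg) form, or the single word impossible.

key: running move(1) before turn(right) would end elsewhere — order is forced
initial: x=2 y=7 heading=E
1. turn(right) → x=2 y=7 heading=S
2. move(1) → x=2 y=6 heading=S
no rival 2-sequence matches.

turn(right), move(1)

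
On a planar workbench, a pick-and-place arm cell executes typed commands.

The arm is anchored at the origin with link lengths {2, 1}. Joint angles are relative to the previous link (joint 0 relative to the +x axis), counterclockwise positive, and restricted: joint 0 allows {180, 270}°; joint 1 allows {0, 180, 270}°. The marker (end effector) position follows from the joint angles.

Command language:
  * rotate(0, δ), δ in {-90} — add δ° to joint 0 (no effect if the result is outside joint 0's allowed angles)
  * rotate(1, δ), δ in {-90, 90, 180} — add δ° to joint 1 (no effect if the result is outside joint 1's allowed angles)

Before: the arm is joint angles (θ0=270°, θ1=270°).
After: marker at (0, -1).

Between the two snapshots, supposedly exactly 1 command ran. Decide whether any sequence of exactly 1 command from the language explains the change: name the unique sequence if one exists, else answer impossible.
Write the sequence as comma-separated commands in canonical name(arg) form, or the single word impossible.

begin: joint angles (θ0=270°, θ1=270°)
t=1 rotate(1, -90) ⇒ joint angles (θ0=270°, θ1=180°)
no other 1-command option fits: unique.

rotate(1, -90)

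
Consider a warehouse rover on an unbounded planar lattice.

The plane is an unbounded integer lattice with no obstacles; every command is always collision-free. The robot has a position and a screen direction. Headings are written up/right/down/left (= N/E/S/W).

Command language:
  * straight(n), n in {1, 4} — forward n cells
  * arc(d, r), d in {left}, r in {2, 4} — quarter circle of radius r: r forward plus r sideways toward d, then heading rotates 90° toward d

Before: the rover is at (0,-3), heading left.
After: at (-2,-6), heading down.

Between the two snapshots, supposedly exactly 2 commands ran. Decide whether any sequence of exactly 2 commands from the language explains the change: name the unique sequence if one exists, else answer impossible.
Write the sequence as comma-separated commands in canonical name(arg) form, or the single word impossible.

key: running straight(1) before arc(left, 2) would end elsewhere — order is forced
begin: at (0,-3), heading left
[1] after arc(left, 2): at (-2,-5), heading down
[2] after straight(1): at (-2,-6), heading down
no rival 2-sequence matches.

arc(left, 2), straight(1)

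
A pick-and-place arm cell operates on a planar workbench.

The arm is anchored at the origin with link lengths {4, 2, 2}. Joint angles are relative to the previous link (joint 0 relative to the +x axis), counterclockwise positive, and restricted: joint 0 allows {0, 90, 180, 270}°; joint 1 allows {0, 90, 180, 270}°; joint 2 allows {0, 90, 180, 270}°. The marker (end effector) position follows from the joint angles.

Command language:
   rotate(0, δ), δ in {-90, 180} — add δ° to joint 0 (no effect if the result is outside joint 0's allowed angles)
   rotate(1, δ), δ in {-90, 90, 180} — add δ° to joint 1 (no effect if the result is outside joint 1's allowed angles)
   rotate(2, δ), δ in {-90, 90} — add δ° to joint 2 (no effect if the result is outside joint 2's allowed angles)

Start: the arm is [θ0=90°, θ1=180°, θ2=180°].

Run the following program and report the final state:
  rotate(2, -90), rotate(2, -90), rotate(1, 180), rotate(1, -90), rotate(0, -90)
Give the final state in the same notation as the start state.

[θ0=0°, θ1=270°, θ2=0°]

begin: [θ0=90°, θ1=180°, θ2=180°]
[1] after rotate(2, -90): [θ0=90°, θ1=180°, θ2=90°]
[2] after rotate(2, -90): [θ0=90°, θ1=180°, θ2=0°]
[3] after rotate(1, 180): [θ0=90°, θ1=0°, θ2=0°]
[4] after rotate(1, -90): [θ0=90°, θ1=270°, θ2=0°]
[5] after rotate(0, -90): [θ0=0°, θ1=270°, θ2=0°]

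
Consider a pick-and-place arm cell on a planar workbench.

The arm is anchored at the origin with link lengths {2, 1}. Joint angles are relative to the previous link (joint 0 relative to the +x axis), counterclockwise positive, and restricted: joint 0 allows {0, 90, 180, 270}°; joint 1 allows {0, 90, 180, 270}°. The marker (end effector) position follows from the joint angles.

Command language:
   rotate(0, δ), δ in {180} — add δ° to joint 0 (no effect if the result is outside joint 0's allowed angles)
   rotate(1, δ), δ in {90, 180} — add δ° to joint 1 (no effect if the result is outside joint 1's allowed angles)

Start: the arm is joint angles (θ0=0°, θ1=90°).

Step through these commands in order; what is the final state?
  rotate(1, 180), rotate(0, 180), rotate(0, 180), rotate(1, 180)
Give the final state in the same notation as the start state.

joint angles (θ0=0°, θ1=90°)

initial: joint angles (θ0=0°, θ1=90°)
t=1 rotate(1, 180) ⇒ joint angles (θ0=0°, θ1=270°)
t=2 rotate(0, 180) ⇒ joint angles (θ0=180°, θ1=270°)
t=3 rotate(0, 180) ⇒ joint angles (θ0=0°, θ1=270°)
t=4 rotate(1, 180) ⇒ joint angles (θ0=0°, θ1=90°)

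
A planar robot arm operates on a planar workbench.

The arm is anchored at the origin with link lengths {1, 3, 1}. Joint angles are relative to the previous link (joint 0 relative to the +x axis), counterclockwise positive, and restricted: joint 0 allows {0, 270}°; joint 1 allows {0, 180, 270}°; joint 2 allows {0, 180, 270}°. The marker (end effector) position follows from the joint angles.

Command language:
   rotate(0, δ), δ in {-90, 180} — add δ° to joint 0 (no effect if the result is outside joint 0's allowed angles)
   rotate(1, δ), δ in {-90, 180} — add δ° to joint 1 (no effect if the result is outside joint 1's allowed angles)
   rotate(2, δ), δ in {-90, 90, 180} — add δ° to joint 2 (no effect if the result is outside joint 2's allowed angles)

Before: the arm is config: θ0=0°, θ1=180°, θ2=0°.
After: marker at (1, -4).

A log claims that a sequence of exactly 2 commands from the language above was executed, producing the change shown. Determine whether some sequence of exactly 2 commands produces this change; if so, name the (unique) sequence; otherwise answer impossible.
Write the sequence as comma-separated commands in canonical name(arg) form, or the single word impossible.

rotate(1, 180), rotate(1, -90)

key: order matters: swapping rotate(1, 180) and rotate(1, -90) lands elsewhere
initial: config: θ0=0°, θ1=180°, θ2=0°
t=1 rotate(1, 180) ⇒ config: θ0=0°, θ1=0°, θ2=0°
t=2 rotate(1, -90) ⇒ config: θ0=0°, θ1=270°, θ2=0°
all 49 alternatives checked — unique.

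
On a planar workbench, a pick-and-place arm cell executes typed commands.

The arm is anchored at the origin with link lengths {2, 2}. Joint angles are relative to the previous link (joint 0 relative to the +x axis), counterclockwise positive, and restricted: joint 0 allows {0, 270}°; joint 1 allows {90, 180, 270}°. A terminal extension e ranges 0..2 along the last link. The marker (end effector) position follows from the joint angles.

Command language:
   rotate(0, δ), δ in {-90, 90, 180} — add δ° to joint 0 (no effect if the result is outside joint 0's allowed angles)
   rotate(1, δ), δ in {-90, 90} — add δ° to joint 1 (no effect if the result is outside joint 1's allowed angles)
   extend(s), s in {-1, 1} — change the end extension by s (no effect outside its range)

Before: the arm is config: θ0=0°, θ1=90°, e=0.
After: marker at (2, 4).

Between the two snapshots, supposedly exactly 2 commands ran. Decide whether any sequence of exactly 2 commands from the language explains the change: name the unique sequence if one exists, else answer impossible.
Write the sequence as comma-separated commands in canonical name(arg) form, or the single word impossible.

begin: config: θ0=0°, θ1=90°, e=0
step 1 (extend(1)): config: θ0=0°, θ1=90°, e=1
step 2 (extend(1)): config: θ0=0°, θ1=90°, e=2
no rival 2-sequence matches.

extend(1), extend(1)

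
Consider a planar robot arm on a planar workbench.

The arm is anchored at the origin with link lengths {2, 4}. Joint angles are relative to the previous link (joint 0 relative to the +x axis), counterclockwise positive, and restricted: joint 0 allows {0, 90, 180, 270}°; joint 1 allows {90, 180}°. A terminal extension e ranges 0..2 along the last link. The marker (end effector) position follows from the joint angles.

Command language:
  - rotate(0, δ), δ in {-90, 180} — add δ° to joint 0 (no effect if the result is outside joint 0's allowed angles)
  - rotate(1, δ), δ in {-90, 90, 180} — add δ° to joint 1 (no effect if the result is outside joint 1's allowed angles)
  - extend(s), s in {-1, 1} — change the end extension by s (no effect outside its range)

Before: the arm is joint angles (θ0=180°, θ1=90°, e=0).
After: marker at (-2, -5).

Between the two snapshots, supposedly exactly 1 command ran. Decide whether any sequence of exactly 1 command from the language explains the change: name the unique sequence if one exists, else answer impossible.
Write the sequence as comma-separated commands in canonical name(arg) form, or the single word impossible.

from: joint angles (θ0=180°, θ1=90°, e=0)
step 1 (extend(1)): joint angles (θ0=180°, θ1=90°, e=1)
no rival 1-sequence matches.

extend(1)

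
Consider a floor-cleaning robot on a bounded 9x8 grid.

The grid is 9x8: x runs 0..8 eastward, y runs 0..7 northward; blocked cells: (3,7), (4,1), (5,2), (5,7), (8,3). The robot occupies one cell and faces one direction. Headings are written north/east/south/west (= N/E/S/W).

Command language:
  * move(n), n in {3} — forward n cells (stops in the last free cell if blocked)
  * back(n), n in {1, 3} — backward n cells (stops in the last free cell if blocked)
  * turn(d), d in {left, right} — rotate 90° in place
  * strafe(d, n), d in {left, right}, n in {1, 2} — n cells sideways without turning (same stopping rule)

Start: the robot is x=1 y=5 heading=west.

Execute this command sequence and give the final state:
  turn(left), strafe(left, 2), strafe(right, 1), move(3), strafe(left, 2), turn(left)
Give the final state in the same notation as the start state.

initial: x=1 y=5 heading=west
[1] after turn(left): x=1 y=5 heading=south
[2] after strafe(left, 2): x=3 y=5 heading=south
[3] after strafe(right, 1): x=2 y=5 heading=south
[4] after move(3): x=2 y=2 heading=south
[5] after strafe(left, 2): x=4 y=2 heading=south
[6] after turn(left): x=4 y=2 heading=east

x=4 y=2 heading=east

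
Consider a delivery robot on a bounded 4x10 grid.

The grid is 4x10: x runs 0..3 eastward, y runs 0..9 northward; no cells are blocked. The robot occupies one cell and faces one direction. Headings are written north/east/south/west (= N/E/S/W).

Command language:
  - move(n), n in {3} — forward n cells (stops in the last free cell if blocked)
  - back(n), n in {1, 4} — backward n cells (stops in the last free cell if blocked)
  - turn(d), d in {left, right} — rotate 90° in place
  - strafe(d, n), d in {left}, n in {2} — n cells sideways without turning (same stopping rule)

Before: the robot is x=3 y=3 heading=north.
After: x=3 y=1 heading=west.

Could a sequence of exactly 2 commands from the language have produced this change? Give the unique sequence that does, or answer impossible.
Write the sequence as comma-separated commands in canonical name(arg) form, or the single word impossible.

key: running strafe(left, 2) before turn(left) would end elsewhere — order is forced
begin: x=3 y=3 heading=north
t=1 turn(left) ⇒ x=3 y=3 heading=west
t=2 strafe(left, 2) ⇒ x=3 y=1 heading=west
uniquely the one of 36 2-step routes that fits.

turn(left), strafe(left, 2)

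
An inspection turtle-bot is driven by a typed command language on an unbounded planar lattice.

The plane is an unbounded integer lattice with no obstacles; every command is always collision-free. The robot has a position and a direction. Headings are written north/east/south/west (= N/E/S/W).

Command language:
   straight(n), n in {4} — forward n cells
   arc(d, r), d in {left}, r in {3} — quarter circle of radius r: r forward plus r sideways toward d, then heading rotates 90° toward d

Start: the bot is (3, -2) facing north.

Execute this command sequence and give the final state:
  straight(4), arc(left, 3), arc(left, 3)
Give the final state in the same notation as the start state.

(-3, 2) facing south

start: (3, -2) facing north
1. straight(4) → (3, 2) facing north
2. arc(left, 3) → (0, 5) facing west
3. arc(left, 3) → (-3, 2) facing south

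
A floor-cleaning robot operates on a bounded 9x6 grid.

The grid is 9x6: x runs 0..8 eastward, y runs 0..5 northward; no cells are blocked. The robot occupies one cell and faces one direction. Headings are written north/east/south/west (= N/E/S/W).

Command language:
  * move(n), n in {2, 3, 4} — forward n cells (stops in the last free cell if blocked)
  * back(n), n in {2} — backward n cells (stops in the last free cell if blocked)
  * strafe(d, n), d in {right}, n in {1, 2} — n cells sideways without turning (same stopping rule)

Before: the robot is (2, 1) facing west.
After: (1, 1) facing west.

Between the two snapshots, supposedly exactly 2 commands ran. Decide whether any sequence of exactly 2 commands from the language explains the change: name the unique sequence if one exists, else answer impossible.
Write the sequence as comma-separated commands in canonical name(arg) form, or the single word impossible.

back(2), move(3)

key: heading stays W — no command in the sequence turns
start: (2, 1) facing west
t=1 back(2) ⇒ (4, 1) facing west
t=2 move(3) ⇒ (1, 1) facing west
uniquely the one of 36 2-step routes that fits.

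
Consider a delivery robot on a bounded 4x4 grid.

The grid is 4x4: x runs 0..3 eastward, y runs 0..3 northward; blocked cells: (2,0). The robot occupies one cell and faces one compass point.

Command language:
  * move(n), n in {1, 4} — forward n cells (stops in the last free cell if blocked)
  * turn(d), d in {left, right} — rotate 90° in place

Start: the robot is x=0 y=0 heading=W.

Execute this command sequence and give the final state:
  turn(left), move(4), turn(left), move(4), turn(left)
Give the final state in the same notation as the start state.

x=1 y=0 heading=N

initial: x=0 y=0 heading=W
[1] after turn(left): x=0 y=0 heading=S
[2] after move(4): x=0 y=0 heading=S
[3] after turn(left): x=0 y=0 heading=E
[4] after move(4): x=1 y=0 heading=E
[5] after turn(left): x=1 y=0 heading=N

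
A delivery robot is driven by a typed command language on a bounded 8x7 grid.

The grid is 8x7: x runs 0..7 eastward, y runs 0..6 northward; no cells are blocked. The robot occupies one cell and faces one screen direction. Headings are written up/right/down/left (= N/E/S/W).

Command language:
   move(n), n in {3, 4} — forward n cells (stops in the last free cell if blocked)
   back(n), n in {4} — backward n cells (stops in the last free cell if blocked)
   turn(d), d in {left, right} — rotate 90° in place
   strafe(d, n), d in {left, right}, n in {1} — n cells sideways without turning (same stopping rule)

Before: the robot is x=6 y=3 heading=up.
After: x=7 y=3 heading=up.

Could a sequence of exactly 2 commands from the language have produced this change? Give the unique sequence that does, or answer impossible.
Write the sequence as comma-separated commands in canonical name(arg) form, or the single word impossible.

strafe(right, 1), strafe(right, 1)

key: still facing N at the end — nothing in the sequence rotates
initial: x=6 y=3 heading=up
1. strafe(right, 1) → x=7 y=3 heading=up
2. strafe(right, 1) → x=7 y=3 heading=up
no other 2-command option fits: unique.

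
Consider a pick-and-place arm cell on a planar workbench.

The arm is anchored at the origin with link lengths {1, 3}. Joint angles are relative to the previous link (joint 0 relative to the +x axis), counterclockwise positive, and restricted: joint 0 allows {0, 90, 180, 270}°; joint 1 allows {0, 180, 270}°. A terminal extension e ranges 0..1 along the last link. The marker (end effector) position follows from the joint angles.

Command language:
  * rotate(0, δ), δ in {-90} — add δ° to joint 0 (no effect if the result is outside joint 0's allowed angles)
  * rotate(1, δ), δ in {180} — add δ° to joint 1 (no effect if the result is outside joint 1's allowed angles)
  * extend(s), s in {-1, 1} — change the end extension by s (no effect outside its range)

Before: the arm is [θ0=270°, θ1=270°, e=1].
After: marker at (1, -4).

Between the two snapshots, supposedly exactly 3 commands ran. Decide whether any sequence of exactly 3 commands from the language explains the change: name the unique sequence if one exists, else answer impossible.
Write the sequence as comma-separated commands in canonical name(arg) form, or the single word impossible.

rotate(0, -90), rotate(0, -90), rotate(0, -90)

from: [θ0=270°, θ1=270°, e=1]
[1] after rotate(0, -90): [θ0=180°, θ1=270°, e=1]
[2] after rotate(0, -90): [θ0=90°, θ1=270°, e=1]
[3] after rotate(0, -90): [θ0=0°, θ1=270°, e=1]
no other 3-command option fits: unique.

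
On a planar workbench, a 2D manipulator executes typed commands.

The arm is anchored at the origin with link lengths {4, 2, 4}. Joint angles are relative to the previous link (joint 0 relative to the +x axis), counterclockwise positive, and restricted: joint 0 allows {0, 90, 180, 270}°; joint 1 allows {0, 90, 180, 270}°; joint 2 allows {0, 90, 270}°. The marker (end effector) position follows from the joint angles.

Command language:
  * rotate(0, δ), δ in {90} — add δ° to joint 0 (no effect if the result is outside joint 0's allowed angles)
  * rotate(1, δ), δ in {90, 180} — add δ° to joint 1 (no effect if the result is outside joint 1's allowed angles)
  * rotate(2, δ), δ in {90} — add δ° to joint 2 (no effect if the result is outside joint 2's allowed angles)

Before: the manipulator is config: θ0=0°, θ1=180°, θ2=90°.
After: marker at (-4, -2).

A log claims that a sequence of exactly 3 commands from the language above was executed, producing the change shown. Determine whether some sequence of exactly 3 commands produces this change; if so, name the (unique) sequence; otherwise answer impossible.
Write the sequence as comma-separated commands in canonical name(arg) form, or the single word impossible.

rotate(0, 90), rotate(0, 90), rotate(0, 90)

t0: config: θ0=0°, θ1=180°, θ2=90°
t=1 rotate(0, 90) ⇒ config: θ0=90°, θ1=180°, θ2=90°
t=2 rotate(0, 90) ⇒ config: θ0=180°, θ1=180°, θ2=90°
t=3 rotate(0, 90) ⇒ config: θ0=270°, θ1=180°, θ2=90°
no other 3-command option fits: unique.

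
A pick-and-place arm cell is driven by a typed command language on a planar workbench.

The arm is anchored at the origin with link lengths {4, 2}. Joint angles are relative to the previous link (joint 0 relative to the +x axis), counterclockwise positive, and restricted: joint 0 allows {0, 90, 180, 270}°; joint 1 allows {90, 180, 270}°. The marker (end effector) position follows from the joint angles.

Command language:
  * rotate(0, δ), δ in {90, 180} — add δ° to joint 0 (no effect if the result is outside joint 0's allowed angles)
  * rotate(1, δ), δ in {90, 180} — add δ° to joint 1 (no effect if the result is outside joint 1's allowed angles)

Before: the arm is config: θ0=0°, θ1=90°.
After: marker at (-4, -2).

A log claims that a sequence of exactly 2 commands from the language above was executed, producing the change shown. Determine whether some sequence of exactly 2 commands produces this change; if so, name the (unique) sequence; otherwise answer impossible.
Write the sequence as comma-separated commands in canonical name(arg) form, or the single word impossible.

start: config: θ0=0°, θ1=90°
1. rotate(0, 90) → config: θ0=90°, θ1=90°
2. rotate(0, 90) → config: θ0=180°, θ1=90°
no other 2-command option fits: unique.

rotate(0, 90), rotate(0, 90)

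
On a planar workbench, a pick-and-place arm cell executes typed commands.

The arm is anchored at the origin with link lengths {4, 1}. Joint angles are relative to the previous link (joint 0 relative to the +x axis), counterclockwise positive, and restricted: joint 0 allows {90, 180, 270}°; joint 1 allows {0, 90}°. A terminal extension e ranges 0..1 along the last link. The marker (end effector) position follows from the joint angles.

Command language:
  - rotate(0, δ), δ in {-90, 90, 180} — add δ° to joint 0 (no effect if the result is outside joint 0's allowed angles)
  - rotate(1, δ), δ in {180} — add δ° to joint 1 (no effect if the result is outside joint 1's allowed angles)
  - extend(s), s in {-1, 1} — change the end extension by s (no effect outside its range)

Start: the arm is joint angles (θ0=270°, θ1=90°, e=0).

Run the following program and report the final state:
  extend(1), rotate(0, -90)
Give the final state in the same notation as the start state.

from: joint angles (θ0=270°, θ1=90°, e=0)
step 1 (extend(1)): joint angles (θ0=270°, θ1=90°, e=1)
step 2 (rotate(0, -90)): joint angles (θ0=180°, θ1=90°, e=1)

joint angles (θ0=180°, θ1=90°, e=1)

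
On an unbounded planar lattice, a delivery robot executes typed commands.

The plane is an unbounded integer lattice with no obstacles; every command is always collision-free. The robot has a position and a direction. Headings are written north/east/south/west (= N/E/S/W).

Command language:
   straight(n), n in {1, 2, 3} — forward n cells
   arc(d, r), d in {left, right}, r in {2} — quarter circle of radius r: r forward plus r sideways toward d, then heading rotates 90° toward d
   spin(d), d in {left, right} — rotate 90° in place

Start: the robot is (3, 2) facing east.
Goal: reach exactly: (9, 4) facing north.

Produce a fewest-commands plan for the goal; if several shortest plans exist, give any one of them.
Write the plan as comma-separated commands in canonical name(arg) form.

straight(3), straight(1), arc(left, 2)

initial: (3, 2) facing east
t=1 straight(3) ⇒ (6, 2) facing east
t=2 straight(1) ⇒ (7, 2) facing east
t=3 arc(left, 2) ⇒ (9, 4) facing north
shorter routes all fall short; 3 is best.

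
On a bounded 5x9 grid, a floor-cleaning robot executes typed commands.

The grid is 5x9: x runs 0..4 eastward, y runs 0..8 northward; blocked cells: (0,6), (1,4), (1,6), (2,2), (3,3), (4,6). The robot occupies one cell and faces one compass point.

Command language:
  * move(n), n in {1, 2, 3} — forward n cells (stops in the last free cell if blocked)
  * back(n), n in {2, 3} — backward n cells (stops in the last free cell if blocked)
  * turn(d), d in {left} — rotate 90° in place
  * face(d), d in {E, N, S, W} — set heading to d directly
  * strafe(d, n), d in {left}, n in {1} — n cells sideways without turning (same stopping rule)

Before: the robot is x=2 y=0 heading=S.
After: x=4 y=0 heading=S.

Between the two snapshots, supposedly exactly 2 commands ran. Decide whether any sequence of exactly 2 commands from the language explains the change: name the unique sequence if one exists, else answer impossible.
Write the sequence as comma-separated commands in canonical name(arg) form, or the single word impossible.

strafe(left, 1), strafe(left, 1)

key: still facing S at the end — nothing in the sequence rotates
start: x=2 y=0 heading=S
t=1 strafe(left, 1) ⇒ x=3 y=0 heading=S
t=2 strafe(left, 1) ⇒ x=4 y=0 heading=S
no other 2-command option fits: unique.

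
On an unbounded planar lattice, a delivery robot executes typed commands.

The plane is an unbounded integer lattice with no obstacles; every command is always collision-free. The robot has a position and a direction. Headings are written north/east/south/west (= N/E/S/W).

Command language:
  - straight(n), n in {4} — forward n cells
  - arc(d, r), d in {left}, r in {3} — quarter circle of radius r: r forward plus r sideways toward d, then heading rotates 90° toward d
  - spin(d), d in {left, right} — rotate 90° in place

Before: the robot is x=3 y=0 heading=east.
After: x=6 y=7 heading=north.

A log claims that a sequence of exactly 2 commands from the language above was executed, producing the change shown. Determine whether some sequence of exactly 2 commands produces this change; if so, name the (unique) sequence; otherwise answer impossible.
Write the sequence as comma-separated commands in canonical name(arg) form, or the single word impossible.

arc(left, 3), straight(4)

key: cell and facing (now N) both changed — the 2 commands mix motion and turning
start: x=3 y=0 heading=east
step 1 (arc(left, 3)): x=6 y=3 heading=north
step 2 (straight(4)): x=6 y=7 heading=north
no other 2-command option fits: unique.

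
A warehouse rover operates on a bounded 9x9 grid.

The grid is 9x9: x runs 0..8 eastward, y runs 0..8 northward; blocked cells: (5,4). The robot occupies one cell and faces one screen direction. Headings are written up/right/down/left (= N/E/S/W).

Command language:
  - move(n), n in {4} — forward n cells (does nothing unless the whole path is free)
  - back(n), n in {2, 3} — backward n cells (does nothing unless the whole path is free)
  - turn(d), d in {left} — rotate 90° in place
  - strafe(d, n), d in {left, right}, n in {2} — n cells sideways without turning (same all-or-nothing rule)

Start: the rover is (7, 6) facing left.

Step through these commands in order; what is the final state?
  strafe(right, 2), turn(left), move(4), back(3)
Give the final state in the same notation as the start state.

begin: (7, 6) facing left
step 1 (strafe(right, 2)): (7, 8) facing left
step 2 (turn(left)): (7, 8) facing down
step 3 (move(4)): (7, 4) facing down
step 4 (back(3)): (7, 7) facing down

(7, 7) facing down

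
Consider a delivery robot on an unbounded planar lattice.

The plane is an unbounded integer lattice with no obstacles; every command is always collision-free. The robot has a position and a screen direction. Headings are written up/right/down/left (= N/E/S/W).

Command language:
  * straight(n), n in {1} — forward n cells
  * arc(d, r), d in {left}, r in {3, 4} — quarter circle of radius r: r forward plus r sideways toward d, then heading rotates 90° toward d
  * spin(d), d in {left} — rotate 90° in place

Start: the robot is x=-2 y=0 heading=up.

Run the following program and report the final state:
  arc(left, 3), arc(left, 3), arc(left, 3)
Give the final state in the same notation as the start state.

begin: x=-2 y=0 heading=up
t=1 arc(left, 3) ⇒ x=-5 y=3 heading=left
t=2 arc(left, 3) ⇒ x=-8 y=0 heading=down
t=3 arc(left, 3) ⇒ x=-5 y=-3 heading=right

x=-5 y=-3 heading=right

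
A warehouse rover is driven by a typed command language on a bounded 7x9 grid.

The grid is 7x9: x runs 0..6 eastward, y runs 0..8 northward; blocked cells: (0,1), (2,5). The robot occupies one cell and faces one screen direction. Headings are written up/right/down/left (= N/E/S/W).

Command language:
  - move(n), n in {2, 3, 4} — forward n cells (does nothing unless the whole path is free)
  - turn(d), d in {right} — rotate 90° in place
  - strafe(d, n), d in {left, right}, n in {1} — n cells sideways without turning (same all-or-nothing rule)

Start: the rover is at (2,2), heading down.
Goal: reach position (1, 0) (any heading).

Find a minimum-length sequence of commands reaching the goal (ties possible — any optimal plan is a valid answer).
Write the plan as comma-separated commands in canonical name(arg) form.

strafe(right, 1), move(2)

initial: at (2,2), heading down
[1] after strafe(right, 1): at (1,2), heading down
[2] after move(2): at (1,0), heading down
minimal: 2 command(s), checked below 2.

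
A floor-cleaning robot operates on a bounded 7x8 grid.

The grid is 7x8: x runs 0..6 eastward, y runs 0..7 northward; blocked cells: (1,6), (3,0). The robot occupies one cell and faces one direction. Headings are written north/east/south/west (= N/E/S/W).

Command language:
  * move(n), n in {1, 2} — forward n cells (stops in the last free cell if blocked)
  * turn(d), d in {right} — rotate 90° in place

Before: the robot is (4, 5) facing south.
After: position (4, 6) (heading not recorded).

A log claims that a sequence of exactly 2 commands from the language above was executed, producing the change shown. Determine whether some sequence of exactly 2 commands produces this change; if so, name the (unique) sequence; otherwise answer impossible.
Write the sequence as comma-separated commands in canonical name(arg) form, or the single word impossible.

checked all 2-command options: none fits.

impossible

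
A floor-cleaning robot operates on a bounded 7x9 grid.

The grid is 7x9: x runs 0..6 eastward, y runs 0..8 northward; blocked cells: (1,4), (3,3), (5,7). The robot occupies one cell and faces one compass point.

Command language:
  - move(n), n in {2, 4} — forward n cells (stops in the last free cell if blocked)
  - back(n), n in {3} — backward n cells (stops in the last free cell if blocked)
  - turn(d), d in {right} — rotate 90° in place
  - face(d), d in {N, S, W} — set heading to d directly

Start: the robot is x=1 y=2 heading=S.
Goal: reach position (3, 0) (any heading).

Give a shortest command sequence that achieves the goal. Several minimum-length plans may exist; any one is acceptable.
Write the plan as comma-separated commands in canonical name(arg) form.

move(2), face(W), move(2), back(3)

begin: x=1 y=2 heading=S
[1] after move(2): x=1 y=0 heading=S
[2] after face(W): x=1 y=0 heading=W
[3] after move(2): x=0 y=0 heading=W
[4] after back(3): x=3 y=0 heading=W
shorter routes all fall short; 4 is best.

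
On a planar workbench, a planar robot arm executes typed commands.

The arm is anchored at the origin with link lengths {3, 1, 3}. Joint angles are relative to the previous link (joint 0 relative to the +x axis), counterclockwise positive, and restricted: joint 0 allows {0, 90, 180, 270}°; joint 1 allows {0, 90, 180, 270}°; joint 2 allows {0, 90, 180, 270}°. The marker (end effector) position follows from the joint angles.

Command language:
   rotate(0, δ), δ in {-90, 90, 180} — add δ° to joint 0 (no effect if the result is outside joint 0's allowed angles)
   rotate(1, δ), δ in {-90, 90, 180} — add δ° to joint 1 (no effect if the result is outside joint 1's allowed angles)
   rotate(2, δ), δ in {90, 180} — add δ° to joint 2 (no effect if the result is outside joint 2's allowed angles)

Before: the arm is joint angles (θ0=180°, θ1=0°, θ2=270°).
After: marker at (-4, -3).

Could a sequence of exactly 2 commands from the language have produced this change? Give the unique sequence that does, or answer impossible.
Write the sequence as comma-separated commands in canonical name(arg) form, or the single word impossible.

t0: joint angles (θ0=180°, θ1=0°, θ2=270°)
step 1 (rotate(2, 90)): joint angles (θ0=180°, θ1=0°, θ2=0°)
step 2 (rotate(2, 90)): joint angles (θ0=180°, θ1=0°, θ2=90°)
all 64 alternatives checked — unique.

rotate(2, 90), rotate(2, 90)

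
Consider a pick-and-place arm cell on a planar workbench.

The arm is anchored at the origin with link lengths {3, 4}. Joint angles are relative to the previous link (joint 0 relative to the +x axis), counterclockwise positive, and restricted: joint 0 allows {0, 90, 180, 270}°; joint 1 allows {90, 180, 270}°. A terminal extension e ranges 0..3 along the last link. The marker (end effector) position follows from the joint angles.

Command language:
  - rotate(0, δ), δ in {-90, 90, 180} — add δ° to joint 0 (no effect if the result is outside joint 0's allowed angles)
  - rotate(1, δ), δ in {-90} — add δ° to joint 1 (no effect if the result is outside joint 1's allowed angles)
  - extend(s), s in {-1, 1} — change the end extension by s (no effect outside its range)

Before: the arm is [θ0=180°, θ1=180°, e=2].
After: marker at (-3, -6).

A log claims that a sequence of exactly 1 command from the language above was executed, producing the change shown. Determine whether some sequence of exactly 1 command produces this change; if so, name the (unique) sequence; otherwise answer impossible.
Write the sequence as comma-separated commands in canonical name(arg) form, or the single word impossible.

from: [θ0=180°, θ1=180°, e=2]
1. rotate(1, -90) → [θ0=180°, θ1=90°, e=2]
no rival 1-sequence matches.

rotate(1, -90)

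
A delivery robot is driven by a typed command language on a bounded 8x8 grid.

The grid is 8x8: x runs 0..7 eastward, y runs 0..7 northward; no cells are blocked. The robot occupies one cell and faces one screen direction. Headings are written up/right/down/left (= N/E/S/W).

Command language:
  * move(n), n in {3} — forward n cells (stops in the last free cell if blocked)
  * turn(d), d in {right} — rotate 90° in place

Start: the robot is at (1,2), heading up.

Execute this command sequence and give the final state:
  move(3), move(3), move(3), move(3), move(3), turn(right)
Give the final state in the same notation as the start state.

at (1,7), heading right

from: at (1,2), heading up
step 1 (move(3)): at (1,5), heading up
step 2 (move(3)): at (1,7), heading up
step 3 (move(3)): at (1,7), heading up
step 4 (move(3)): at (1,7), heading up
step 5 (move(3)): at (1,7), heading up
step 6 (turn(right)): at (1,7), heading right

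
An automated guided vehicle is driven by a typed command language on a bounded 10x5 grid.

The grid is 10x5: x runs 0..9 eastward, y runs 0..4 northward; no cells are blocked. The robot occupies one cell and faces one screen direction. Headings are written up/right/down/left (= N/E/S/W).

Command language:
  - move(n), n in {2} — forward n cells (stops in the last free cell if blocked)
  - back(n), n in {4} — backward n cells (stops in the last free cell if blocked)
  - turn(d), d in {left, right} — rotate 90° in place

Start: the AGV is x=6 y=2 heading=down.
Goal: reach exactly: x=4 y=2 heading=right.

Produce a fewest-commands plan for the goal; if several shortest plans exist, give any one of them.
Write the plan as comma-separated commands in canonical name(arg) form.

turn(left), move(2), back(4)

from: x=6 y=2 heading=down
1. turn(left) → x=6 y=2 heading=right
2. move(2) → x=8 y=2 heading=right
3. back(4) → x=4 y=2 heading=right
nothing shorter than 3 reaches the goal.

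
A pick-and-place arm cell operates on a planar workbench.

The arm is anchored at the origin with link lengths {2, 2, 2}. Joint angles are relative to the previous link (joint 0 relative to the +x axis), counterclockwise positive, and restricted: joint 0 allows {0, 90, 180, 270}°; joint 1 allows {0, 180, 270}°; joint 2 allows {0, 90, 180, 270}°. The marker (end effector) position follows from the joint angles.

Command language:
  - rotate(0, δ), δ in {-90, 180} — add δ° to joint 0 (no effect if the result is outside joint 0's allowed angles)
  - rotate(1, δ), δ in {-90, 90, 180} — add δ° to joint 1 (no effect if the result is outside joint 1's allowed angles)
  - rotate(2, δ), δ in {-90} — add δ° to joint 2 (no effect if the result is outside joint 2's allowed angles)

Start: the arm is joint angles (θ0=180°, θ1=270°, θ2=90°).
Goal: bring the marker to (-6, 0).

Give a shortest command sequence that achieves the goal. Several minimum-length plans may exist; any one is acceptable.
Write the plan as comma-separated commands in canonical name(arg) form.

rotate(1, 90), rotate(2, -90)

t0: joint angles (θ0=180°, θ1=270°, θ2=90°)
1. rotate(1, 90) → joint angles (θ0=180°, θ1=0°, θ2=90°)
2. rotate(2, -90) → joint angles (θ0=180°, θ1=0°, θ2=0°)
minimal: 2 command(s), checked below 2.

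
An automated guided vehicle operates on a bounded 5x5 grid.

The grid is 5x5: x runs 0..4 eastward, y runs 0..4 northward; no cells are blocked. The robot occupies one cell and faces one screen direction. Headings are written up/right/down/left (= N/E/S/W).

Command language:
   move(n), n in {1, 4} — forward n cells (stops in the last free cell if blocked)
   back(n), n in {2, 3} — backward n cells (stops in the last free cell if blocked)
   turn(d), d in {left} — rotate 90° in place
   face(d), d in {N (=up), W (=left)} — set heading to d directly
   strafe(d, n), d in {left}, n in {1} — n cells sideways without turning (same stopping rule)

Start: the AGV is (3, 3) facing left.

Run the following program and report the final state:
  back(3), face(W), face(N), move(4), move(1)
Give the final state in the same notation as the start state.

(4, 4) facing up

from: (3, 3) facing left
step 1 (back(3)): (4, 3) facing left
step 2 (face(W)): (4, 3) facing left
step 3 (face(N)): (4, 3) facing up
step 4 (move(4)): (4, 4) facing up
step 5 (move(1)): (4, 4) facing up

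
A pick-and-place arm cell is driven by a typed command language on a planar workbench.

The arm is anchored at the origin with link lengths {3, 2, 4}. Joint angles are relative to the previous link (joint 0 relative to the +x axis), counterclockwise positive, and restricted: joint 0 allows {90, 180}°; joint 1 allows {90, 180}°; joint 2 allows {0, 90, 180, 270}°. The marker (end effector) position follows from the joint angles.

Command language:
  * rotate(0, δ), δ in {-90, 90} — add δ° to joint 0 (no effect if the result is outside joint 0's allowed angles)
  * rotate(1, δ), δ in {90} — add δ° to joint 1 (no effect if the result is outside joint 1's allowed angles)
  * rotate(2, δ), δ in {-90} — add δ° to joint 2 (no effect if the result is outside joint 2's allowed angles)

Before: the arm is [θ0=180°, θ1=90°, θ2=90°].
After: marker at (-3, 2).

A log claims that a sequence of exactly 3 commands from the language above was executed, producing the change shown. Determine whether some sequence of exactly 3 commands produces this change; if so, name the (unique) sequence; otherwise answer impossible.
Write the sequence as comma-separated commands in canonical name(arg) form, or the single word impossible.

rotate(2, -90), rotate(2, -90), rotate(2, -90)

from: [θ0=180°, θ1=90°, θ2=90°]
step 1 (rotate(2, -90)): [θ0=180°, θ1=90°, θ2=0°]
step 2 (rotate(2, -90)): [θ0=180°, θ1=90°, θ2=270°]
step 3 (rotate(2, -90)): [θ0=180°, θ1=90°, θ2=180°]
uniquely the one of 64 3-step routes that fits.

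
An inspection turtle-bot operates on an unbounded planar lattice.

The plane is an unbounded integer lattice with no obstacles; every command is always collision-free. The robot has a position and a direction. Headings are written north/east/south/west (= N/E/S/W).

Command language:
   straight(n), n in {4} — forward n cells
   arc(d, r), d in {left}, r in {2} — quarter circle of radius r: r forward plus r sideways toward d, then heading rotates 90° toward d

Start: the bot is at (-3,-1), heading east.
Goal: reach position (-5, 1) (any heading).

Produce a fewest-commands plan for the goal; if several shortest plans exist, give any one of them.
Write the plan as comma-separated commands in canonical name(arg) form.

t0: at (-3,-1), heading east
[1] after arc(left, 2): at (-1,1), heading north
[2] after arc(left, 2): at (-3,3), heading west
[3] after arc(left, 2): at (-5,1), heading south
no 2-step plan works, so 3 is optimal.

arc(left, 2), arc(left, 2), arc(left, 2)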